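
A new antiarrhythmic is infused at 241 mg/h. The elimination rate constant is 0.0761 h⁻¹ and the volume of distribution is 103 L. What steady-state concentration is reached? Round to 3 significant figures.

30.7 µg/mL

CL = k · V = 0.0761 × 103 = 7.838 L/h
Css = rate / CL = 241 / 7.838 ≈ 30.7 µg/mL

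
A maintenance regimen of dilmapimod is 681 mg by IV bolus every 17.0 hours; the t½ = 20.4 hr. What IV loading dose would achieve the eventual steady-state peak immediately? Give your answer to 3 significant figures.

k = ln 2 / 20.4 = 0.03398 hr⁻¹
Accumulation ratio R = 1 / (1 − e^(−kτ)) = 1 / (1 − e^(−0.03398×17.0)) = 1 / (1 − 0.5612) = 2.279
Loading dose = maintenance dose × R = 681 × 2.279 ≈ 1550 mg

1550 mg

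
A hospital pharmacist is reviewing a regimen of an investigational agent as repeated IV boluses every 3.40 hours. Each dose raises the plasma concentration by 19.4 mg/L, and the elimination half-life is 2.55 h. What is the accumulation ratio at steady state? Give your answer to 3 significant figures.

1.66

k = ln 2 / 2.55 = 0.2718 h⁻¹
Fraction remaining after one interval: e^(−kτ) = e^(−0.2718 × 3.40) = 0.3969
R = 1 / (1 − 0.3969) = 1 / 0.6031 ≈ 1.66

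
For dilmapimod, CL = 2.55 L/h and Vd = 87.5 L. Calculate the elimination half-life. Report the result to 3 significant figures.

k = CL / V = 2.55 / 87.5 = 0.02914 h⁻¹
t½ = ln 2 / k = ln 2 / 0.02914 ≈ 23.8 hours

23.8 hours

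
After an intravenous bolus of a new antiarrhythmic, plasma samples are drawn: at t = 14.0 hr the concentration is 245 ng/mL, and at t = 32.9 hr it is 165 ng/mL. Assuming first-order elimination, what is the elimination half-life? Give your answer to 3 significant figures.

33.1 hours

k = ln(C₁/C₂) / (t₂ − t₁) = ln(245/165) / (32.9 − 14.0)
  = 0.3953 / 18.90 = 0.02092 hr⁻¹
t½ = ln 2 / k = ln 2 / 0.02092 ≈ 33.1 hours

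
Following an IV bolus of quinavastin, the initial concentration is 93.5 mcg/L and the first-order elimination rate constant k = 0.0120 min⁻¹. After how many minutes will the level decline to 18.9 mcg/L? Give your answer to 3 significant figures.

C(t) = C₀ e^(−kt)  ⇒  t = ln(C₀/C) / k
t = ln(93.5/18.9) / 0.01200 = 1.599 / 0.01200 ≈ 133 minutes

133 minutes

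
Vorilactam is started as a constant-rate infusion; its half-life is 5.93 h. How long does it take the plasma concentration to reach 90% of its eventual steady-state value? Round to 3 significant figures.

k = ln 2 / 5.93 = 0.1169 h⁻¹
f = 1 − e^(−kt)  ⇒  t = −ln(1 − f) / k
t = −ln(1 − 0.9) / 0.1169 = 2.303 / 0.1169 ≈ 19.7 hours

19.7 hours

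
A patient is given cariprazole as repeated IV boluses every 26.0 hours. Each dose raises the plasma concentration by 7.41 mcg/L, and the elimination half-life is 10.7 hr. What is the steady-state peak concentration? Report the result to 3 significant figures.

9.10 mcg/L

k = ln 2 / 10.7 = 0.06478 hr⁻¹
Fraction remaining after one interval: e^(−kτ) = e^(−0.06478 × 26.0) = 0.1856
R = 1 / (1 − 0.1856) = 1.228
Css,max = 7.41 × 1.228 ≈ 9.10 mcg/L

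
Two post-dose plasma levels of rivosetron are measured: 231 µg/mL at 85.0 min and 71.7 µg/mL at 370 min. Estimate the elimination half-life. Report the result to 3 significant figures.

k = ln(C₁/C₂) / (t₂ − t₁) = ln(231/71.7) / (370 − 85.0)
  = 1.170 / 285.0 = 0.004105 min⁻¹
t½ = ln 2 / k = ln 2 / 0.004105 ≈ 169 minutes

169 minutes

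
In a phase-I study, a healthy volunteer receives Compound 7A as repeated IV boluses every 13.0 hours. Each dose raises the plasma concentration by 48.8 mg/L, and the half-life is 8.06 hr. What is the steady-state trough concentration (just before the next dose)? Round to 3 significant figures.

k = ln 2 / 8.06 = 0.08600 hr⁻¹
Fraction remaining after one interval: e^(−kτ) = e^(−0.08600 × 13.0) = 0.3269
R = 1 / (1 − 0.3269) = 1.486
Css,max = 48.8 × 1.486 = 72.50 mg/L
Css,min = Css,max × e^(−kτ) = 72.50 × 0.3269 ≈ 23.7 mg/L

23.7 mg/L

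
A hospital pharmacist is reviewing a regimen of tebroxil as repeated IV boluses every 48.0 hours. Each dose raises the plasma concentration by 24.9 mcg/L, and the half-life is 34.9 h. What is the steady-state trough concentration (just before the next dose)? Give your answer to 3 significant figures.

15.6 mcg/L

k = ln 2 / 34.9 = 0.01986 h⁻¹
Fraction remaining after one interval: e^(−kτ) = e^(−0.01986 × 48.0) = 0.3855
R = 1 / (1 − 0.3855) = 1.627
Css,max = 24.9 × 1.627 = 40.52 mcg/L
Css,min = Css,max × e^(−kτ) = 40.52 × 0.3855 ≈ 15.6 mcg/L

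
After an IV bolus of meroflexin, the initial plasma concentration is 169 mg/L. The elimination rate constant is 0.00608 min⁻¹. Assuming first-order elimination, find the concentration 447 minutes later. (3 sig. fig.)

C(t) = C₀ e^(−kt) = 169 × e^(−0.006080 × 447) = 169 × e^(−2.718) = 169 × 0.06602 ≈ 11.2 mg/L

11.2 mg/L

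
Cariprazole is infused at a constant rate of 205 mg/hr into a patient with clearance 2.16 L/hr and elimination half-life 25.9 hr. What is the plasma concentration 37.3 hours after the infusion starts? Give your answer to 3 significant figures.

59.9 mg/L

Css = rate / CL = 205 / 2.16 = 94.91 mg/L
k = ln 2 / 25.9 = 0.02676 hr⁻¹
C(t) = Css (1 − e^(−kt)) = 94.91 × (1 − e^(−0.9982)) = 94.91 × 0.6315 ≈ 59.9 mg/L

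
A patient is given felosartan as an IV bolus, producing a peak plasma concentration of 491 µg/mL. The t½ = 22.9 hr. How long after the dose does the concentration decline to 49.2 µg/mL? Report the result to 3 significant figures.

k = ln 2 / 22.9 = 0.03027 hr⁻¹
C(t) = C₀ e^(−kt)  ⇒  t = ln(C₀/C) / k
t = ln(491/49.2) / 0.03027 = 2.301 / 0.03027 ≈ 76.0 hours

76.0 hours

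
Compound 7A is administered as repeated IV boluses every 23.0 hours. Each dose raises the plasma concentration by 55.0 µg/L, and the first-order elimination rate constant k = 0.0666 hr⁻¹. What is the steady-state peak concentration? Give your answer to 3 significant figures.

70.2 µg/L

Fraction remaining after one interval: e^(−kτ) = e^(−0.06660 × 23.0) = 0.2161
R = 1 / (1 − 0.2161) = 1.276
Css,max = 55.0 × 1.276 ≈ 70.2 µg/L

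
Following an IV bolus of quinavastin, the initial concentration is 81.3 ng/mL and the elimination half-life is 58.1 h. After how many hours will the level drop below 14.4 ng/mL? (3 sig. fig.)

k = ln 2 / 58.1 = 0.01193 h⁻¹
C(t) = C₀ e^(−kt)  ⇒  t = ln(C₀/C) / k
t = ln(81.3/14.4) / 0.01193 = 1.731 / 0.01193 ≈ 145 hours

145 hours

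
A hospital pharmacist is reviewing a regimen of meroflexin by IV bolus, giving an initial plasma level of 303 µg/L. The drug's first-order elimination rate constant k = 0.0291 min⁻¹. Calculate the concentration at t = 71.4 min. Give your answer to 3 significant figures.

C(t) = C₀ e^(−kt) = 303 × e^(−0.02910 × 71.4) = 303 × e^(−2.078) = 303 × 0.1252 ≈ 37.9 µg/L

37.9 µg/L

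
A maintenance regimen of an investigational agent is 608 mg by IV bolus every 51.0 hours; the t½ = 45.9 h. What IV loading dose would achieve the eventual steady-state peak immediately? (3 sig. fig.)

1130 mg

k = ln 2 / 45.9 = 0.01510 h⁻¹
Accumulation ratio R = 1 / (1 − e^(−kτ)) = 1 / (1 − e^(−0.01510×51.0)) = 1 / (1 − 0.4629) = 1.862
Loading dose = maintenance dose × R = 608 × 1.862 ≈ 1130 mg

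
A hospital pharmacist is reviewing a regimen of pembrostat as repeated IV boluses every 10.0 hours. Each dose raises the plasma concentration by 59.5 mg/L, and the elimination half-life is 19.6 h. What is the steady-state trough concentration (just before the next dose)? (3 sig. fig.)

k = ln 2 / 19.6 = 0.03536 h⁻¹
Fraction remaining after one interval: e^(−kτ) = e^(−0.03536 × 10.0) = 0.7021
R = 1 / (1 − 0.7021) = 3.357
Css,max = 59.5 × 3.357 = 199.7 mg/L
Css,min = Css,max × e^(−kτ) = 199.7 × 0.7021 ≈ 140 mg/L

140 mg/L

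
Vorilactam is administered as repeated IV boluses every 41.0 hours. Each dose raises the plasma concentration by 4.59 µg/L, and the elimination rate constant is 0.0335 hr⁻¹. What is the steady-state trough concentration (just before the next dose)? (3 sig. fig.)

Fraction remaining after one interval: e^(−kτ) = e^(−0.03350 × 41.0) = 0.2532
R = 1 / (1 − 0.2532) = 1.339
Css,max = 4.59 × 1.339 = 6.146 µg/L
Css,min = Css,max × e^(−kτ) = 6.146 × 0.2532 ≈ 1.56 µg/L

1.56 µg/L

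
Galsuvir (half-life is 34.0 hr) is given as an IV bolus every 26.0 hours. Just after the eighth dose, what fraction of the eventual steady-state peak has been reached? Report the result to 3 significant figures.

0.986

k = ln 2 / 34.0 = 0.02039 hr⁻¹
f_n = 1 − e^(−nkτ) = 1 − e^(−8 × 0.02039 × 26.0) = 1 − e^(−4.240) = 1 − 0.01440 ≈ 0.986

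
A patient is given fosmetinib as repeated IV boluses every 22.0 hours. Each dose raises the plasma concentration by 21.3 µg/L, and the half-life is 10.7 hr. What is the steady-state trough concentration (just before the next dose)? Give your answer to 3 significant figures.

6.74 µg/L

k = ln 2 / 10.7 = 0.06478 hr⁻¹
Fraction remaining after one interval: e^(−kτ) = e^(−0.06478 × 22.0) = 0.2405
R = 1 / (1 − 0.2405) = 1.317
Css,max = 21.3 × 1.317 = 28.04 µg/L
Css,min = Css,max × e^(−kτ) = 28.04 × 0.2405 ≈ 6.74 µg/L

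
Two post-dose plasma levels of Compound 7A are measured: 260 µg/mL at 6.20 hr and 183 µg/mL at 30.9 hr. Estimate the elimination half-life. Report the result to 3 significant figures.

48.7 hours

k = ln(C₁/C₂) / (t₂ − t₁) = ln(260/183) / (30.9 − 6.20)
  = 0.3512 / 24.70 = 0.01422 hr⁻¹
t½ = ln 2 / k = ln 2 / 0.01422 ≈ 48.7 hours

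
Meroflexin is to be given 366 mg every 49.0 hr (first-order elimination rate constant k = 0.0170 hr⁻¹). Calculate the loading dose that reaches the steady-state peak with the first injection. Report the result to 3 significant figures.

Accumulation ratio R = 1 / (1 − e^(−kτ)) = 1 / (1 − e^(−0.01700×49.0)) = 1 / (1 − 0.4347) = 1.769
Loading dose = maintenance dose × R = 366 × 1.769 ≈ 647 mg

647 mg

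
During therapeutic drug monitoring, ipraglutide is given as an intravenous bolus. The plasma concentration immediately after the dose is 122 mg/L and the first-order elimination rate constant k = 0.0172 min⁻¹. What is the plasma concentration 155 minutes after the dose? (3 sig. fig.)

C(t) = C₀ e^(−kt) = 122 × e^(−0.01720 × 155) = 122 × e^(−2.666) = 122 × 0.06953 ≈ 8.48 mg/L

8.48 mg/L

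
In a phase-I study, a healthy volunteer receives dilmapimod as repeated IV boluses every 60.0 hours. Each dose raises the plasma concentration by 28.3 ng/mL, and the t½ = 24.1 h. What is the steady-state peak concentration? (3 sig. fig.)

k = ln 2 / 24.1 = 0.02876 h⁻¹
Fraction remaining after one interval: e^(−kτ) = e^(−0.02876 × 60.0) = 0.1781
R = 1 / (1 − 0.1781) = 1.217
Css,max = 28.3 × 1.217 ≈ 34.4 ng/mL

34.4 ng/mL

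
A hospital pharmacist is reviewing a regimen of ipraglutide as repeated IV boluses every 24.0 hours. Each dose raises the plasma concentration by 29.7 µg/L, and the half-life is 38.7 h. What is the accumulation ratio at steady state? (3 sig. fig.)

2.86

k = ln 2 / 38.7 = 0.01791 h⁻¹
Fraction remaining after one interval: e^(−kτ) = e^(−0.01791 × 24.0) = 0.6506
R = 1 / (1 − 0.6506) = 1 / 0.3494 ≈ 2.86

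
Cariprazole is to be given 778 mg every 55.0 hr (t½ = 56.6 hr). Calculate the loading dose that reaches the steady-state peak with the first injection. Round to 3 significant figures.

k = ln 2 / 56.6 = 0.01225 hr⁻¹
Accumulation ratio R = 1 / (1 − e^(−kτ)) = 1 / (1 − e^(−0.01225×55.0)) = 1 / (1 − 0.5099) = 2.040
Loading dose = maintenance dose × R = 778 × 2.040 ≈ 1590 mg

1590 mg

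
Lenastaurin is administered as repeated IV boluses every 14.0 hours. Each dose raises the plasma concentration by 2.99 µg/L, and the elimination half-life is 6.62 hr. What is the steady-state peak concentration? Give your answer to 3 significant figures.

k = ln 2 / 6.62 = 0.1047 hr⁻¹
Fraction remaining after one interval: e^(−kτ) = e^(−0.1047 × 14.0) = 0.2309
R = 1 / (1 − 0.2309) = 1.300
Css,max = 2.99 × 1.300 ≈ 3.89 µg/L

3.89 µg/L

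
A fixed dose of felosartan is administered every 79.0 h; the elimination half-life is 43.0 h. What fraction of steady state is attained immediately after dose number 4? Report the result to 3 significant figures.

k = ln 2 / 43.0 = 0.01612 h⁻¹
f_n = 1 − e^(−nkτ) = 1 − e^(−4 × 0.01612 × 79.0) = 1 − e^(−5.094) = 1 − 0.006135 ≈ 0.994

0.994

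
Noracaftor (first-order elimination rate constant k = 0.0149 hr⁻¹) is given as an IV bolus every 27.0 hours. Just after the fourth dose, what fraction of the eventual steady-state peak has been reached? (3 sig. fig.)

f_n = 1 − e^(−nkτ) = 1 − e^(−4 × 0.01490 × 27.0) = 1 − e^(−1.609) = 1 − 0.2000 ≈ 0.800

0.800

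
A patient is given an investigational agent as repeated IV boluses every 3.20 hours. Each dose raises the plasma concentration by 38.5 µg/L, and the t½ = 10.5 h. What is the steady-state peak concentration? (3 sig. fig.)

k = ln 2 / 10.5 = 0.06601 h⁻¹
Fraction remaining after one interval: e^(−kτ) = e^(−0.06601 × 3.20) = 0.8096
R = 1 / (1 − 0.8096) = 5.251
Css,max = 38.5 × 5.251 ≈ 202 µg/L

202 µg/L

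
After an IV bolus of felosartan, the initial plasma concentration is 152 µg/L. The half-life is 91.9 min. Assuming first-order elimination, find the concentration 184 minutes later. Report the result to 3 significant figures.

37.9 µg/L

k = ln 2 / 91.9 = 0.007542 min⁻¹
C(t) = C₀ e^(−kt) = 152 × e^(−0.007542 × 184) = 152 × e^(−1.388) = 152 × 0.2496 ≈ 37.9 µg/L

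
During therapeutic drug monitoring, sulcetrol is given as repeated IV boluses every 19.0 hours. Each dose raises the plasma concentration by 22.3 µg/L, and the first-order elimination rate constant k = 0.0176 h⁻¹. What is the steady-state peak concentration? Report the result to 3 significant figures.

Fraction remaining after one interval: e^(−kτ) = e^(−0.01760 × 19.0) = 0.7158
R = 1 / (1 − 0.7158) = 3.518
Css,max = 22.3 × 3.518 ≈ 78.5 µg/L

78.5 µg/L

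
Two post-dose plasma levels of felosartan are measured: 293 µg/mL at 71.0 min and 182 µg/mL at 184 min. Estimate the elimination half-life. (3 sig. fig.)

164 minutes

k = ln(C₁/C₂) / (t₂ − t₁) = ln(293/182) / (184 − 71.0)
  = 0.4762 / 113.0 = 0.004214 min⁻¹
t½ = ln 2 / k = ln 2 / 0.004214 ≈ 164 minutes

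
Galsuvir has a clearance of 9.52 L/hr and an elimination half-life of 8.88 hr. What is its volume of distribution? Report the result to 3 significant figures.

122 L

k = ln 2 / t½ = ln 2 / 8.88 = 0.07806 hr⁻¹
V = CL / k = 9.52 / 0.07806 ≈ 122 L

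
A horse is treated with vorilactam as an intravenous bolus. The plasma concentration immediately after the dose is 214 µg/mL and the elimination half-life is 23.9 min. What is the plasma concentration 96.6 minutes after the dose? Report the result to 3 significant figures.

13.0 µg/mL

k = ln 2 / 23.9 = 0.02900 min⁻¹
C(t) = C₀ e^(−kt) = 214 × e^(−0.02900 × 96.6) = 214 × e^(−2.802) = 214 × 0.06071 ≈ 13.0 µg/mL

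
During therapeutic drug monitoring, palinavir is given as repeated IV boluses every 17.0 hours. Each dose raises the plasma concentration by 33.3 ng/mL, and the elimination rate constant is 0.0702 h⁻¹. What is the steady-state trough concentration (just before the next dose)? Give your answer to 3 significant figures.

Fraction remaining after one interval: e^(−kτ) = e^(−0.07020 × 17.0) = 0.3032
R = 1 / (1 − 0.3032) = 1.435
Css,max = 33.3 × 1.435 = 47.79 ng/mL
Css,min = Css,max × e^(−kτ) = 47.79 × 0.3032 ≈ 14.5 ng/mL

14.5 ng/mL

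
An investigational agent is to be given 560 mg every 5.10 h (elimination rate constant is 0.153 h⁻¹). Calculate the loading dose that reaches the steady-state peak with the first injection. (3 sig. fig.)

1030 mg

Accumulation ratio R = 1 / (1 − e^(−kτ)) = 1 / (1 − e^(−0.1530×5.10)) = 1 / (1 − 0.4583) = 1.846
Loading dose = maintenance dose × R = 560 × 1.846 ≈ 1030 mg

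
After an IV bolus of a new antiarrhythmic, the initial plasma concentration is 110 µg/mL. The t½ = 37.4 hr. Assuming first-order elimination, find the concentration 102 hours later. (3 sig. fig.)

16.6 µg/mL

k = ln 2 / 37.4 = 0.01853 hr⁻¹
C(t) = C₀ e^(−kt) = 110 × e^(−0.01853 × 102) = 110 × e^(−1.890) = 110 × 0.1510 ≈ 16.6 µg/mL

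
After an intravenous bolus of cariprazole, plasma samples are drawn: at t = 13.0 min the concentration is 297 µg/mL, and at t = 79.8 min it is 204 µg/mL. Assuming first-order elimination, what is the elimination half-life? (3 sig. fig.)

k = ln(C₁/C₂) / (t₂ − t₁) = ln(297/204) / (79.8 − 13.0)
  = 0.3756 / 66.80 = 0.005623 min⁻¹
t½ = ln 2 / k = ln 2 / 0.005623 ≈ 123 minutes

123 minutes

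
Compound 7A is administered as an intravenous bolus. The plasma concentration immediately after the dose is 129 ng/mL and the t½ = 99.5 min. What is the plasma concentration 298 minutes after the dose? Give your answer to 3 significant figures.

16.2 ng/mL

k = ln 2 / 99.5 = 0.006966 min⁻¹
298 min is 2.995 half-lives, so C = 129 × (1/2)^2.995 = 129 × 0.1254 ≈ 16.2 ng/mL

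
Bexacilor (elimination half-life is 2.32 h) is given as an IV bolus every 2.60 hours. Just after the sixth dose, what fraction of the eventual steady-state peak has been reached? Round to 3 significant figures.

0.991

k = ln 2 / 2.32 = 0.2988 h⁻¹
f_n = 1 − e^(−nkτ) = 1 − e^(−6 × 0.2988 × 2.60) = 1 − e^(−4.661) = 1 − 0.009459 ≈ 0.991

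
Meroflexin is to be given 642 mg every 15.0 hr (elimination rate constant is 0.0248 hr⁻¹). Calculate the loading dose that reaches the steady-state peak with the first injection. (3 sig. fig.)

Accumulation ratio R = 1 / (1 − e^(−kτ)) = 1 / (1 − e^(−0.02480×15.0)) = 1 / (1 − 0.6894) = 3.219
Loading dose = maintenance dose × R = 642 × 3.219 ≈ 2070 mg

2070 mg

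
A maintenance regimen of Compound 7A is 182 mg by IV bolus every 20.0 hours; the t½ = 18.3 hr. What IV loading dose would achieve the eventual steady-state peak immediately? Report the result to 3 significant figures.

k = ln 2 / 18.3 = 0.03788 hr⁻¹
Accumulation ratio R = 1 / (1 − e^(−kτ)) = 1 / (1 − e^(−0.03788×20.0)) = 1 / (1 − 0.4688) = 1.883
Loading dose = maintenance dose × R = 182 × 1.883 ≈ 343 mg

343 mg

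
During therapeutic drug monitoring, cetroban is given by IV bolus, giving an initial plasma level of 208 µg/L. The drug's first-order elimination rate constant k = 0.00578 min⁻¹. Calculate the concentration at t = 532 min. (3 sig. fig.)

9.61 µg/L

C(t) = C₀ e^(−kt) = 208 × e^(−0.005780 × 532) = 208 × e^(−3.075) = 208 × 0.04619 ≈ 9.61 µg/L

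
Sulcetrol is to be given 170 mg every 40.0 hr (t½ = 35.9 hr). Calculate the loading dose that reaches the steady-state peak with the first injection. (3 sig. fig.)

k = ln 2 / 35.9 = 0.01931 hr⁻¹
Accumulation ratio R = 1 / (1 − e^(−kτ)) = 1 / (1 − e^(−0.01931×40.0)) = 1 / (1 − 0.4619) = 1.859
Loading dose = maintenance dose × R = 170 × 1.859 ≈ 316 mg

316 mg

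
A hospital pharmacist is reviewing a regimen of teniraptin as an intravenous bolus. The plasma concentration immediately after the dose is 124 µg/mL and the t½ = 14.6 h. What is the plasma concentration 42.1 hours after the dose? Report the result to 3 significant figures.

k = ln 2 / 14.6 = 0.04748 h⁻¹
42.1 h is 2.884 half-lives, so C = 124 × (1/2)^2.884 = 124 × 0.1355 ≈ 16.8 µg/mL

16.8 µg/mL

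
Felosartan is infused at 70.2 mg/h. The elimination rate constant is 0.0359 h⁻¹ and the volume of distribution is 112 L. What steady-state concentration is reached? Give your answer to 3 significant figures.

17.5 µg/mL

CL = k · V = 0.0359 × 112 = 4.021 L/h
Css = rate / CL = 70.2 / 4.021 ≈ 17.5 µg/mL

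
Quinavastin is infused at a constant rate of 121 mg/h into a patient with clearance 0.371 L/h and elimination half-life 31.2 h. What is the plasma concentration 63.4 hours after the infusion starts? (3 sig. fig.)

246 mg/L

Css = rate / CL = 121 / 0.371 = 326.1 mg/L
k = ln 2 / 31.2 = 0.02222 h⁻¹
C(t) = Css (1 − e^(−kt)) = 326.1 × (1 − e^(−1.409)) = 326.1 × 0.7555 ≈ 246 mg/L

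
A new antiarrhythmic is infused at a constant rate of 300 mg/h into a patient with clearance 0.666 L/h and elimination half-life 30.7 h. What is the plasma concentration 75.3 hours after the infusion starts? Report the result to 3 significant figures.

Css = rate / CL = 300 / 0.666 = 450.5 µg/mL
k = ln 2 / 30.7 = 0.02258 h⁻¹
C(t) = Css (1 − e^(−kt)) = 450.5 × (1 − e^(−1.700)) = 450.5 × 0.8173 ≈ 368 µg/mL

368 µg/mL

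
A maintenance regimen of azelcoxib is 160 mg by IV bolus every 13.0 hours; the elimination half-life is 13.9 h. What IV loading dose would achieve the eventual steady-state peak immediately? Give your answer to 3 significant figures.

k = ln 2 / 13.9 = 0.04987 h⁻¹
Accumulation ratio R = 1 / (1 − e^(−kτ)) = 1 / (1 − e^(−0.04987×13.0)) = 1 / (1 − 0.5230) = 2.096
Loading dose = maintenance dose × R = 160 × 2.096 ≈ 335 mg

335 mg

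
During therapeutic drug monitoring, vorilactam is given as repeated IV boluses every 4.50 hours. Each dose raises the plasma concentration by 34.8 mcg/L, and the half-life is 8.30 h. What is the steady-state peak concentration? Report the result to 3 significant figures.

111 mcg/L

k = ln 2 / 8.30 = 0.08351 h⁻¹
Fraction remaining after one interval: e^(−kτ) = e^(−0.08351 × 4.50) = 0.6867
R = 1 / (1 − 0.6867) = 3.192
Css,max = 34.8 × 3.192 ≈ 111 mcg/L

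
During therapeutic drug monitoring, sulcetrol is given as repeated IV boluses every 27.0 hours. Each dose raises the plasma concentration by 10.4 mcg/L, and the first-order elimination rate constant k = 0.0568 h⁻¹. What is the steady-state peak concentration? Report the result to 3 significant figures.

Fraction remaining after one interval: e^(−kτ) = e^(−0.05680 × 27.0) = 0.2158
R = 1 / (1 − 0.2158) = 1.275
Css,max = 10.4 × 1.275 ≈ 13.3 mcg/L

13.3 mcg/L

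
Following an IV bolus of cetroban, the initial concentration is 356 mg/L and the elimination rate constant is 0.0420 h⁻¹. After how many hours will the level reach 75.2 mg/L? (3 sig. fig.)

C(t) = C₀ e^(−kt)  ⇒  t = ln(C₀/C) / k
t = ln(356/75.2) / 0.04200 = 1.555 / 0.04200 ≈ 37.0 hours

37.0 hours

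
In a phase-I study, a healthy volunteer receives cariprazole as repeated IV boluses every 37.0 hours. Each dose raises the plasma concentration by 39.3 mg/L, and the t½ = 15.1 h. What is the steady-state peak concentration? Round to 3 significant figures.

k = ln 2 / 15.1 = 0.04590 h⁻¹
Fraction remaining after one interval: e^(−kτ) = e^(−0.04590 × 37.0) = 0.1830
R = 1 / (1 − 0.1830) = 1.224
Css,max = 39.3 × 1.224 ≈ 48.1 mg/L

48.1 mg/L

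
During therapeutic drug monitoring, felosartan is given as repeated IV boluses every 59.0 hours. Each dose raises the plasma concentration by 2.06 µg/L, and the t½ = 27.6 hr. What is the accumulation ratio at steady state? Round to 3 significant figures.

k = ln 2 / 27.6 = 0.02511 hr⁻¹
Fraction remaining after one interval: e^(−kτ) = e^(−0.02511 × 59.0) = 0.2272
R = 1 / (1 − 0.2272) = 1 / 0.7728 ≈ 1.29

1.29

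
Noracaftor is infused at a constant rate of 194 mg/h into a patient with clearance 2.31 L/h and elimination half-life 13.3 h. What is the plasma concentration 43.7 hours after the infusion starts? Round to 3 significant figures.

75.4 mg/L

Css = rate / CL = 194 / 2.31 = 83.98 mg/L
k = ln 2 / 13.3 = 0.05212 h⁻¹
C(t) = Css (1 − e^(−kt)) = 83.98 × (1 − e^(−2.277)) = 83.98 × 0.8975 ≈ 75.4 mg/L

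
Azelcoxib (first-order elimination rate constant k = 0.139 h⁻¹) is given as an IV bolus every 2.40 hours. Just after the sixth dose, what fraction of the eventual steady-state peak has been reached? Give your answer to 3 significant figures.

0.865

f_n = 1 − e^(−nkτ) = 1 − e^(−6 × 0.1390 × 2.40) = 1 − e^(−2.002) = 1 − 0.1351 ≈ 0.865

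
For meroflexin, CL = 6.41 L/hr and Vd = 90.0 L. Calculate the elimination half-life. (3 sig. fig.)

k = CL / V = 6.41 / 90.0 = 0.07122 hr⁻¹
t½ = ln 2 / k = ln 2 / 0.07122 ≈ 9.73 hours

9.73 hours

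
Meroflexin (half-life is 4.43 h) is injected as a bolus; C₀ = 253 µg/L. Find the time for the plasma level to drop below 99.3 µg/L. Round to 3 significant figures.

k = ln 2 / 4.43 = 0.1565 h⁻¹
C(t) = C₀ e^(−kt)  ⇒  t = ln(C₀/C) / k
t = ln(253/99.3) / 0.1565 = 0.9352 / 0.1565 ≈ 5.98 hours

5.98 hours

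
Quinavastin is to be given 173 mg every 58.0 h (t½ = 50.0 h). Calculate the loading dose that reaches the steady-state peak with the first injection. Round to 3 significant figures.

k = ln 2 / 50.0 = 0.01386 h⁻¹
Accumulation ratio R = 1 / (1 − e^(−kτ)) = 1 / (1 − e^(−0.01386×58.0)) = 1 / (1 − 0.4475) = 1.810
Loading dose = maintenance dose × R = 173 × 1.810 ≈ 313 mg

313 mg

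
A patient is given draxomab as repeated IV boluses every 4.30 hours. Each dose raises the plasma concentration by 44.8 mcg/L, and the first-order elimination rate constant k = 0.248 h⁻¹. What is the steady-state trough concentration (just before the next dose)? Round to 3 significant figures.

23.5 mcg/L

Fraction remaining after one interval: e^(−kτ) = e^(−0.2480 × 4.30) = 0.3442
R = 1 / (1 − 0.3442) = 1.525
Css,max = 44.8 × 1.525 = 68.32 mcg/L
Css,min = Css,max × e^(−kτ) = 68.32 × 0.3442 ≈ 23.5 mcg/L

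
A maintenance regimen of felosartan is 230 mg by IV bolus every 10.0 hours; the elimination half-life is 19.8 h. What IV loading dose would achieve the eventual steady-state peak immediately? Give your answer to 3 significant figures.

779 mg

k = ln 2 / 19.8 = 0.03501 h⁻¹
Accumulation ratio R = 1 / (1 − e^(−kτ)) = 1 / (1 − e^(−0.03501×10.0)) = 1 / (1 − 0.7046) = 3.386
Loading dose = maintenance dose × R = 230 × 3.386 ≈ 779 mg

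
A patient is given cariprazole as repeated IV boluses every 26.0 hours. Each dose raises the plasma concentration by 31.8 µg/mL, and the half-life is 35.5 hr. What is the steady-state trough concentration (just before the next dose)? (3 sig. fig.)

k = ln 2 / 35.5 = 0.01953 hr⁻¹
Fraction remaining after one interval: e^(−kτ) = e^(−0.01953 × 26.0) = 0.6019
R = 1 / (1 − 0.6019) = 2.512
Css,max = 31.8 × 2.512 = 79.88 µg/mL
Css,min = Css,max × e^(−kτ) = 79.88 × 0.6019 ≈ 48.1 µg/mL

48.1 µg/mL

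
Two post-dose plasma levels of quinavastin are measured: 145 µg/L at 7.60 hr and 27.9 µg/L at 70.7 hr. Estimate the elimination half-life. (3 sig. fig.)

26.5 hours

k = ln(C₁/C₂) / (t₂ − t₁) = ln(145/27.9) / (70.7 − 7.60)
  = 1.648 / 63.10 = 0.02612 hr⁻¹
t½ = ln 2 / k = ln 2 / 0.02612 ≈ 26.5 hours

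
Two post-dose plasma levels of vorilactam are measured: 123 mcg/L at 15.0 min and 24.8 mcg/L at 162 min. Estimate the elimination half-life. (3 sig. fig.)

63.6 minutes

k = ln(C₁/C₂) / (t₂ − t₁) = ln(123/24.8) / (162 − 15.0)
  = 1.601 / 147.0 = 0.01089 min⁻¹
t½ = ln 2 / k = ln 2 / 0.01089 ≈ 63.6 minutes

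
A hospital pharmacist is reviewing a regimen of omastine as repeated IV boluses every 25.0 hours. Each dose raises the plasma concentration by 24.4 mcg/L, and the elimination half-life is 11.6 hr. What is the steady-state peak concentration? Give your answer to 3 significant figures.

k = ln 2 / 11.6 = 0.05975 hr⁻¹
Fraction remaining after one interval: e^(−kτ) = e^(−0.05975 × 25.0) = 0.2245
R = 1 / (1 − 0.2245) = 1.290
Css,max = 24.4 × 1.290 ≈ 31.5 mcg/L

31.5 mcg/L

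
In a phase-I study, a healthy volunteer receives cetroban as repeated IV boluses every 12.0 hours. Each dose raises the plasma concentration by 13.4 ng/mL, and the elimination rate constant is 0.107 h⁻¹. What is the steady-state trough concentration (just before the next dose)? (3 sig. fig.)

5.13 ng/mL

Fraction remaining after one interval: e^(−kτ) = e^(−0.1070 × 12.0) = 0.2769
R = 1 / (1 − 0.2769) = 1.383
Css,max = 13.4 × 1.383 = 18.53 ng/mL
Css,min = Css,max × e^(−kτ) = 18.53 × 0.2769 ≈ 5.13 ng/mL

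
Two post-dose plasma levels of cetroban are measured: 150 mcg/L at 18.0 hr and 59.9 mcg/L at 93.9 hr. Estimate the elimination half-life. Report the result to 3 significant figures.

57.3 hours

k = ln(C₁/C₂) / (t₂ − t₁) = ln(150/59.9) / (93.9 − 18.0)
  = 0.9180 / 75.90 = 0.01209 hr⁻¹
t½ = ln 2 / k = ln 2 / 0.01209 ≈ 57.3 hours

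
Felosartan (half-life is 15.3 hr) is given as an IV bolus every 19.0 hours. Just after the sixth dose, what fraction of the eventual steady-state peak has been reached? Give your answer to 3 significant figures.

k = ln 2 / 15.3 = 0.04530 hr⁻¹
f_n = 1 − e^(−nkτ) = 1 − e^(−6 × 0.04530 × 19.0) = 1 − e^(−5.165) = 1 − 0.005715 ≈ 0.994

0.994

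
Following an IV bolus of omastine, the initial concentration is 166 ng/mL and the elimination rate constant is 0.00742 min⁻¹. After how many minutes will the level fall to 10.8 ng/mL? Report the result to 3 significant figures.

C(t) = C₀ e^(−kt)  ⇒  t = ln(C₀/C) / k
t = ln(166/10.8) / 0.007420 = 2.732 / 0.007420 ≈ 368 minutes

368 minutes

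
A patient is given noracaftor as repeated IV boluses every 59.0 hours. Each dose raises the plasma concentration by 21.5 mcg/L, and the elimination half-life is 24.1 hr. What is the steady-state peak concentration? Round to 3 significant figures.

k = ln 2 / 24.1 = 0.02876 hr⁻¹
Fraction remaining after one interval: e^(−kτ) = e^(−0.02876 × 59.0) = 0.1832
R = 1 / (1 − 0.1832) = 1.224
Css,max = 21.5 × 1.224 ≈ 26.3 mcg/L

26.3 mcg/L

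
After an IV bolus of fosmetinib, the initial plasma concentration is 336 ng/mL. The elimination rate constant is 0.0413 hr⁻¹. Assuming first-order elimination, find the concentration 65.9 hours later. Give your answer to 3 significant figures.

C(t) = C₀ e^(−kt) = 336 × e^(−0.04130 × 65.9) = 336 × e^(−2.722) = 336 × 0.06576 ≈ 22.1 ng/mL

22.1 ng/mL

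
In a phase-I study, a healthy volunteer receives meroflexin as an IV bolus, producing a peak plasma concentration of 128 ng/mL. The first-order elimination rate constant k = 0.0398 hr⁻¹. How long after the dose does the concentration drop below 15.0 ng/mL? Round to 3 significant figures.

53.9 hours

C(t) = C₀ e^(−kt)  ⇒  t = ln(C₀/C) / k
t = ln(128/15.0) / 0.03980 = 2.144 / 0.03980 ≈ 53.9 hours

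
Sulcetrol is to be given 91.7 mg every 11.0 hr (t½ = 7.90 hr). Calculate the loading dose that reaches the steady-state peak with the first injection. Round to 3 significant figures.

148 mg

k = ln 2 / 7.90 = 0.08774 hr⁻¹
Accumulation ratio R = 1 / (1 − e^(−kτ)) = 1 / (1 − e^(−0.08774×11.0)) = 1 / (1 − 0.3809) = 1.615
Loading dose = maintenance dose × R = 91.7 × 1.615 ≈ 148 mg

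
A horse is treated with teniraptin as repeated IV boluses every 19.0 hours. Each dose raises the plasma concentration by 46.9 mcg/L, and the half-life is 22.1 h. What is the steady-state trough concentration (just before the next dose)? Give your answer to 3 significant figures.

k = ln 2 / 22.1 = 0.03136 h⁻¹
Fraction remaining after one interval: e^(−kτ) = e^(−0.03136 × 19.0) = 0.5511
R = 1 / (1 − 0.5511) = 2.227
Css,max = 46.9 × 2.227 = 104.5 mcg/L
Css,min = Css,max × e^(−kτ) = 104.5 × 0.5511 ≈ 57.6 mcg/L

57.6 mcg/L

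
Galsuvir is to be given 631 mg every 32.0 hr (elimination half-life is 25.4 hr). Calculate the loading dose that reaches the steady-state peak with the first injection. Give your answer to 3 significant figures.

k = ln 2 / 25.4 = 0.02729 hr⁻¹
Accumulation ratio R = 1 / (1 − e^(−kτ)) = 1 / (1 − e^(−0.02729×32.0)) = 1 / (1 − 0.4176) = 1.717
Loading dose = maintenance dose × R = 631 × 1.717 ≈ 1080 mg

1080 mg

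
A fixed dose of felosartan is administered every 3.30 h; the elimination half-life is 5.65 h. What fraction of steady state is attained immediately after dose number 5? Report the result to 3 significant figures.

k = ln 2 / 5.65 = 0.1227 h⁻¹
f_n = 1 − e^(−nkτ) = 1 − e^(−5 × 0.1227 × 3.30) = 1 − e^(−2.024) = 1 − 0.1321 ≈ 0.868

0.868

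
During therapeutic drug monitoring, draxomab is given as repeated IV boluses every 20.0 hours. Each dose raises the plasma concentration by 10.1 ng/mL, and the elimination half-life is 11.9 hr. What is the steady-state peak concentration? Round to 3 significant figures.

14.7 ng/mL

k = ln 2 / 11.9 = 0.05825 hr⁻¹
Fraction remaining after one interval: e^(−kτ) = e^(−0.05825 × 20.0) = 0.3119
R = 1 / (1 − 0.3119) = 1.453
Css,max = 10.1 × 1.453 ≈ 14.7 ng/mL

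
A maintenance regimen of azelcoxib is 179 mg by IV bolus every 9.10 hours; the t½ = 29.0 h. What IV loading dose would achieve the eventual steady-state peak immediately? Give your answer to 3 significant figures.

k = ln 2 / 29.0 = 0.02390 h⁻¹
Accumulation ratio R = 1 / (1 − e^(−kτ)) = 1 / (1 − e^(−0.02390×9.10)) = 1 / (1 − 0.8045) = 5.116
Loading dose = maintenance dose × R = 179 × 5.116 ≈ 916 mg

916 mg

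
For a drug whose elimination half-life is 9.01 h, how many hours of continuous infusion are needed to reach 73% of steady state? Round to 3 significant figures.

k = ln 2 / 9.01 = 0.07693 h⁻¹
f = 1 − e^(−kt)  ⇒  t = −ln(1 − f) / k
t = −ln(1 − 0.73) / 0.07693 = 1.309 / 0.07693 ≈ 17.0 hours

17.0 hours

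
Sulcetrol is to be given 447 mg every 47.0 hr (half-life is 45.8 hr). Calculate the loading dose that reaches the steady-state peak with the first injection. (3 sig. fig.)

878 mg

k = ln 2 / 45.8 = 0.01513 hr⁻¹
Accumulation ratio R = 1 / (1 − e^(−kτ)) = 1 / (1 − e^(−0.01513×47.0)) = 1 / (1 − 0.4910) = 1.965
Loading dose = maintenance dose × R = 447 × 1.965 ≈ 878 mg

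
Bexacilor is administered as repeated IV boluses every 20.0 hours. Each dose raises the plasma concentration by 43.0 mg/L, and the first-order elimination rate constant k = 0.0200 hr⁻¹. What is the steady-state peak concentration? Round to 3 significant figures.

Fraction remaining after one interval: e^(−kτ) = e^(−0.02000 × 20.0) = 0.6703
R = 1 / (1 − 0.6703) = 3.033
Css,max = 43.0 × 3.033 ≈ 130 mg/L

130 mg/L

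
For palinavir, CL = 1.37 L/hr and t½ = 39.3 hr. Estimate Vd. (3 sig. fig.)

77.7 L

k = ln 2 / t½ = ln 2 / 39.3 = 0.01764 hr⁻¹
V = CL / k = 1.37 / 0.01764 ≈ 77.7 L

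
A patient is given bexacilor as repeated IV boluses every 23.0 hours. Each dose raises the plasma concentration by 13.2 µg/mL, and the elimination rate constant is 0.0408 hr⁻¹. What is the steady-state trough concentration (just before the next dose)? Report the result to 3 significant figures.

Fraction remaining after one interval: e^(−kτ) = e^(−0.04080 × 23.0) = 0.3913
R = 1 / (1 − 0.3913) = 1.643
Css,max = 13.2 × 1.643 = 21.68 µg/mL
Css,min = Css,max × e^(−kτ) = 21.68 × 0.3913 ≈ 8.48 µg/mL

8.48 µg/mL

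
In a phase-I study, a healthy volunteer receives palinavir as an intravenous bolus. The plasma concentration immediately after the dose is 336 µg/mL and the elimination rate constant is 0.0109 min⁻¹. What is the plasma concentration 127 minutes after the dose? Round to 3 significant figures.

84.2 µg/mL

C(t) = C₀ e^(−kt) = 336 × e^(−0.01090 × 127) = 336 × e^(−1.384) = 336 × 0.2505 ≈ 84.2 µg/mL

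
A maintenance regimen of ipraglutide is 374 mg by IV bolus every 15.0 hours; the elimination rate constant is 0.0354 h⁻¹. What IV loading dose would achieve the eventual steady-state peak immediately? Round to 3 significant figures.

Accumulation ratio R = 1 / (1 − e^(−kτ)) = 1 / (1 − e^(−0.03540×15.0)) = 1 / (1 − 0.5880) = 2.427
Loading dose = maintenance dose × R = 374 × 2.427 ≈ 908 mg

908 mg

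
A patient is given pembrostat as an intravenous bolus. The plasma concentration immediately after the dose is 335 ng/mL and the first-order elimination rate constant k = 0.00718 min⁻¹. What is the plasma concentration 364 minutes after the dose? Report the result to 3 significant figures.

24.5 ng/mL

C(t) = C₀ e^(−kt) = 335 × e^(−0.007180 × 364) = 335 × e^(−2.614) = 335 × 0.07328 ≈ 24.5 ng/mL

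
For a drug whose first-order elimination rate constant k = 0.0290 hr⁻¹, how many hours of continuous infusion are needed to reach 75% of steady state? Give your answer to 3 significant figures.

47.8 hours

f = 1 − e^(−kt)  ⇒  t = −ln(1 − f) / k
t = −ln(1 − 0.75) / 0.02900 = 1.386 / 0.02900 ≈ 47.8 hours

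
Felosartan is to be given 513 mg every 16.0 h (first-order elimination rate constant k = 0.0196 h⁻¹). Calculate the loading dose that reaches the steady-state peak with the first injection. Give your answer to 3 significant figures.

Accumulation ratio R = 1 / (1 − e^(−kτ)) = 1 / (1 − e^(−0.01960×16.0)) = 1 / (1 − 0.7308) = 3.715
Loading dose = maintenance dose × R = 513 × 3.715 ≈ 1910 mg

1910 mg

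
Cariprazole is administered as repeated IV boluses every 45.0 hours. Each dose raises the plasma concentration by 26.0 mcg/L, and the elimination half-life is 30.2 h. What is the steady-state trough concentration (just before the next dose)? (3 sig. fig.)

k = ln 2 / 30.2 = 0.02295 h⁻¹
Fraction remaining after one interval: e^(−kτ) = e^(−0.02295 × 45.0) = 0.3560
R = 1 / (1 − 0.3560) = 1.553
Css,max = 26.0 × 1.553 = 40.37 mcg/L
Css,min = Css,max × e^(−kτ) = 40.37 × 0.3560 ≈ 14.4 mcg/L

14.4 mcg/L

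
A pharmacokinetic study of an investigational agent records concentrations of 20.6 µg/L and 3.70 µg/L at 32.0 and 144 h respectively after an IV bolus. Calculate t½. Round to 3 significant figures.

45.2 hours

k = ln(C₁/C₂) / (t₂ − t₁) = ln(20.6/3.70) / (144 − 32.0)
  = 1.717 / 112.0 = 0.01533 h⁻¹
t½ = ln 2 / k = ln 2 / 0.01533 ≈ 45.2 hours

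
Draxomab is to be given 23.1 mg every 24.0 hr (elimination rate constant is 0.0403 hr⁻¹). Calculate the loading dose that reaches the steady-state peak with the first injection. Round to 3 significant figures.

Accumulation ratio R = 1 / (1 − e^(−kτ)) = 1 / (1 − e^(−0.04030×24.0)) = 1 / (1 − 0.3801) = 1.613
Loading dose = maintenance dose × R = 23.1 × 1.613 ≈ 37.3 mg

37.3 mg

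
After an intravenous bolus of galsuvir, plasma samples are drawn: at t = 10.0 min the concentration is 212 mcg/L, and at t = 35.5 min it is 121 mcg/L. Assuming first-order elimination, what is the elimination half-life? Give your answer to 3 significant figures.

k = ln(C₁/C₂) / (t₂ − t₁) = ln(212/121) / (35.5 − 10.0)
  = 0.5608 / 25.50 = 0.02199 min⁻¹
t½ = ln 2 / k = ln 2 / 0.02199 ≈ 31.5 minutes

31.5 minutes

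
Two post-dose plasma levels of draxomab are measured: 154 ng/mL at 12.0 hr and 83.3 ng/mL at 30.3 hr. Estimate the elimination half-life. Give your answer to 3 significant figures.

20.6 hours

k = ln(C₁/C₂) / (t₂ − t₁) = ln(154/83.3) / (30.3 − 12.0)
  = 0.6145 / 18.30 = 0.03358 hr⁻¹
t½ = ln 2 / k = ln 2 / 0.03358 ≈ 20.6 hours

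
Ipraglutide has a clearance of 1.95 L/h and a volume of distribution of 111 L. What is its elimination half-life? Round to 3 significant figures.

39.5 hours

k = CL / V = 1.95 / 111 = 0.01757 h⁻¹
t½ = ln 2 / k = ln 2 / 0.01757 ≈ 39.5 hours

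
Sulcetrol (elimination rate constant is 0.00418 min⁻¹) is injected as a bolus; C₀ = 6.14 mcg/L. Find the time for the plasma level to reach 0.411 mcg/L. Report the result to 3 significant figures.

C(t) = C₀ e^(−kt)  ⇒  t = ln(C₀/C) / k
t = ln(6.14/0.411) / 0.004180 = 2.704 / 0.004180 ≈ 647 minutes

647 minutes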